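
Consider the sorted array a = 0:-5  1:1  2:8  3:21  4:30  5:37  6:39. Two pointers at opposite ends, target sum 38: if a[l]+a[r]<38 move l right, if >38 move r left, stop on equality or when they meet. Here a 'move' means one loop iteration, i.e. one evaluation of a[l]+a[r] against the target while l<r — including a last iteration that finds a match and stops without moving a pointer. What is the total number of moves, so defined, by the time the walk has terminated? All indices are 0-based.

3 moves

[0,6] -5+39=34 <38 → l++
[1,6] 1+39=40 >38 → r--
[1,5] 1+37=38 → found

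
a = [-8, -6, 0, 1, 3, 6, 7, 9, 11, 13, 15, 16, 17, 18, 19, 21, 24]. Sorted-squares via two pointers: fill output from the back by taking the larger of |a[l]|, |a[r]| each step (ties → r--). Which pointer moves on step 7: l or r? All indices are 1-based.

[1,17] |-8|<=|24| out[17]=576 → r--
[1,16] |-8|<=|21| out[16]=441 → r--
[1,15] |-8|<=|19| out[15]=361 → r--
[1,14] |-8|<=|18| out[14]=324 → r--
[1,13] |-8|<=|17| out[13]=289 → r--
[1,12] |-8|<=|16| out[12]=256 → r--
[1,11] |-8|<=|15| out[11]=225 → r--

r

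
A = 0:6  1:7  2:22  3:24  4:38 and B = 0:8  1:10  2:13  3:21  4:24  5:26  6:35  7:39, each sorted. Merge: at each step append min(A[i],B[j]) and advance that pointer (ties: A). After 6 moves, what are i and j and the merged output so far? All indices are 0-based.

[i=0,j=0] A[i]=6<=B[j]=8 take 6 → i++
[i=1,j=0] A[i]=7<=B[j]=8 take 7 → i++
[i=2,j=0] A[i]=22>B[j]=8 take 8 → j++
[i=2,j=1] A[i]=22>B[j]=10 take 10 → j++
[i=2,j=2] A[i]=22>B[j]=13 take 13 → j++
[i=2,j=3] A[i]=22>B[j]=21 take 21 → j++

i=2, j=4, merged so far=[6, 7, 8, 10, 13, 21]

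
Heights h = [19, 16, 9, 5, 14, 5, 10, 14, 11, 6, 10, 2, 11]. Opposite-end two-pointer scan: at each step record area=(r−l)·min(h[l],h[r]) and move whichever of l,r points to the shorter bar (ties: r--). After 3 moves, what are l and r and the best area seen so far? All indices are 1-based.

l=1, r=10, best area=132

[1,13] min(19,11)*12=132 best=132 * → r--
[1,12] min(19,2)*11=22 best=132 → r--
[1,11] min(19,10)*10=100 best=132 → r--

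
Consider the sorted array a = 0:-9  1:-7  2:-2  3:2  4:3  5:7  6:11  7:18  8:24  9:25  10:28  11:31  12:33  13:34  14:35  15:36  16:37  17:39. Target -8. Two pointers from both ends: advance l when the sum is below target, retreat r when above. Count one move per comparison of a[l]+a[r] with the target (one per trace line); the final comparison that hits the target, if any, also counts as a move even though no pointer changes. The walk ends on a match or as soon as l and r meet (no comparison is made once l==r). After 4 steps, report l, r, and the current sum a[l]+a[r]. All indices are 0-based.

[0,17] -9+39=30 >-8 → r--
[0,16] -9+37=28 >-8 → r--
[0,15] -9+36=27 >-8 → r--
[0,14] -9+35=26 >-8 → r--

l=0, r=13, sum=25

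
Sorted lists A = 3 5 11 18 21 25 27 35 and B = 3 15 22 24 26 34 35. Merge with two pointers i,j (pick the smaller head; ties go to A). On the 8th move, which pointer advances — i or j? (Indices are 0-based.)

j

i=0 j=0: A[i]=3<=B[j]=3 take 3, i++
i=1 j=0: A[i]=5>B[j]=3 take 3, j++
i=1 j=1: A[i]=5<=B[j]=15 take 5, i++
i=2 j=1: A[i]=11<=B[j]=15 take 11, i++
i=3 j=1: A[i]=18>B[j]=15 take 15, j++
i=3 j=2: A[i]=18<=B[j]=22 take 18, i++
i=4 j=2: A[i]=21<=B[j]=22 take 21, i++
i=5 j=2: A[i]=25>B[j]=22 take 22, j++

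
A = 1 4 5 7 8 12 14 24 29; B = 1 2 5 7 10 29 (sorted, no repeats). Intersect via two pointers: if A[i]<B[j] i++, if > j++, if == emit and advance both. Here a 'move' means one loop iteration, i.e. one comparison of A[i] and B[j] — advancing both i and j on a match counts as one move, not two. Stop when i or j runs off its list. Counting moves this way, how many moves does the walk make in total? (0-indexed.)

i=0 j=0: 1==1 emit, i++,j++
i=1 j=1: 4>2, j++
i=1 j=2: 4<5, i++
i=2 j=2: 5==5 emit, i++,j++
i=3 j=3: 7==7 emit, i++,j++
i=4 j=4: 8<10, i++
i=5 j=4: 12>10, j++
i=5 j=5: 12<29, i++
i=6 j=5: 14<29, i++
i=7 j=5: 24<29, i++
i=8 j=5: 29==29 emit, i++,j++

11 moves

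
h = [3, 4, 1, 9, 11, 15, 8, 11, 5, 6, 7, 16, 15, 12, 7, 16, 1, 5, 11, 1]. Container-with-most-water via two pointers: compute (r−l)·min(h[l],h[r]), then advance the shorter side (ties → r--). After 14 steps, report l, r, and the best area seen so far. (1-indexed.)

[1,20] min(3,1)*19=19 best=19 * → r--
[1,19] min(3,11)*18=54 best=54 * → l++
[2,19] min(4,11)*17=68 best=68 * → l++
[3,19] min(1,11)*16=16 best=68 → l++
[4,19] min(9,11)*15=135 best=135 * → l++
[5,19] min(11,11)*14=154 best=154 * → r--
[5,18] min(11,5)*13=65 best=154 → r--
[5,17] min(11,1)*12=12 best=154 → r--
[5,16] min(11,16)*11=121 best=154 → l++
[6,16] min(15,16)*10=150 best=154 → l++
[7,16] min(8,16)*9=72 best=154 → l++
[8,16] min(11,16)*8=88 best=154 → l++
[9,16] min(5,16)*7=35 best=154 → l++
[10,16] min(6,16)*6=36 best=154 → l++

l=11, r=16, best area=154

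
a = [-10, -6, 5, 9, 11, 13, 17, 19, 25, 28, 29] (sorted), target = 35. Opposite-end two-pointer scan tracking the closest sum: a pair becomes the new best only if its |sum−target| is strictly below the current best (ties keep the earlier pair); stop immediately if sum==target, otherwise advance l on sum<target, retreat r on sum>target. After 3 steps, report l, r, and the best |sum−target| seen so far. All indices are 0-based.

l=3, r=10, best |Δ|=1

l=0 r=10: -10+29=19 d=16 *, l++
l=1 r=10: -6+29=23 d=12 *, l++
l=2 r=10: 5+29=34 d=1 *, l++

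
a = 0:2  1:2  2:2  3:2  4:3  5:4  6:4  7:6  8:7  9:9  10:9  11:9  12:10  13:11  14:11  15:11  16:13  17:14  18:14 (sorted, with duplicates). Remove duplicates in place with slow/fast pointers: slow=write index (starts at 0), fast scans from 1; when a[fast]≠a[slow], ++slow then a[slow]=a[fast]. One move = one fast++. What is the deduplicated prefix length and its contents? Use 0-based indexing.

length 10; prefix = [2, 3, 4, 6, 7, 9, 10, 11, 13, 14]

(s=0,f=1) a[fast]=2=a[slow] dup → fast++
(s=0,f=2) a[fast]=2=a[slow] dup → fast++
(s=0,f=3) a[fast]=2=a[slow] dup → fast++
(s=0,f=4) a[fast]=3≠a[slow]=2 write a[1]=3 → slow++,fast++
(s=1,f=5) a[fast]=4≠a[slow]=3 write a[2]=4 → slow++,fast++
(s=2,f=6) a[fast]=4=a[slow] dup → fast++
(s=2,f=7) a[fast]=6≠a[slow]=4 write a[3]=6 → slow++,fast++
(s=3,f=8) a[fast]=7≠a[slow]=6 write a[4]=7 → slow++,fast++
(s=4,f=9) a[fast]=9≠a[slow]=7 write a[5]=9 → slow++,fast++
(s=5,f=10) a[fast]=9=a[slow] dup → fast++
(s=5,f=11) a[fast]=9=a[slow] dup → fast++
(s=5,f=12) a[fast]=10≠a[slow]=9 write a[6]=10 → slow++,fast++
(s=6,f=13) a[fast]=11≠a[slow]=10 write a[7]=11 → slow++,fast++
(s=7,f=14) a[fast]=11=a[slow] dup → fast++
(s=7,f=15) a[fast]=11=a[slow] dup → fast++
(s=7,f=16) a[fast]=13≠a[slow]=11 write a[8]=13 → slow++,fast++
(s=8,f=17) a[fast]=14≠a[slow]=13 write a[9]=14 → slow++,fast++
(s=9,f=18) a[fast]=14=a[slow] dup → fast++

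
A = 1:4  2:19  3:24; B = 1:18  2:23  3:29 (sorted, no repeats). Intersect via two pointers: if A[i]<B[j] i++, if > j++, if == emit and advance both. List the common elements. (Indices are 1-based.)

[i=1,j=1] 4<18 → i++
[i=2,j=1] 19>18 → j++
[i=2,j=2] 19<23 → i++
[i=3,j=2] 24>23 → j++
[i=3,j=3] 24<29 → i++

intersection = []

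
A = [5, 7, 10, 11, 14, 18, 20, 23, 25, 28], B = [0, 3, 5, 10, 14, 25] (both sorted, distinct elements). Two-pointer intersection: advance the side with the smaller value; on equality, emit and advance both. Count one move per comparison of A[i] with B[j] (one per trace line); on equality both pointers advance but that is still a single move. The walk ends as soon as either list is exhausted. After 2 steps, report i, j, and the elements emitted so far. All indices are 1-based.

i=1 j=1: 5>0, j++
i=1 j=2: 5>3, j++

i=1, j=3, emitted=[]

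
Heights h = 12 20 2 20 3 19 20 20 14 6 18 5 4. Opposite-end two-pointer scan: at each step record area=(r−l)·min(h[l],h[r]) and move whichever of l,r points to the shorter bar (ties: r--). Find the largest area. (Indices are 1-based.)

max area = 162

l=1 r=13: min(12,4)*12=48 best=48 *, r--
l=1 r=12: min(12,5)*11=55 best=55 *, r--
l=1 r=11: min(12,18)*10=120 best=120 *, l++
l=2 r=11: min(20,18)*9=162 best=162 *, r--
l=2 r=10: min(20,6)*8=48 best=162, r--
l=2 r=9: min(20,14)*7=98 best=162, r--
l=2 r=8: min(20,20)*6=120 best=162, r--
l=2 r=7: min(20,20)*5=100 best=162, r--
l=2 r=6: min(20,19)*4=76 best=162, r--
l=2 r=5: min(20,3)*3=9 best=162, r--
l=2 r=4: min(20,20)*2=40 best=162, r--
l=2 r=3: min(20,2)*1=2 best=162, r--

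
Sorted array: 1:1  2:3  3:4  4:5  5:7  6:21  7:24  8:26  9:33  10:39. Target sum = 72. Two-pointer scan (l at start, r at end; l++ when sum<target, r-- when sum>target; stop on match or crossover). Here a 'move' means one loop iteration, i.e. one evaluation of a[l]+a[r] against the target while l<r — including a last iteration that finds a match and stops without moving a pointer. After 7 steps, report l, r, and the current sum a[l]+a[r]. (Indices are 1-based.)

l=1 r=10: 1+39=40 <72, l++
l=2 r=10: 3+39=42 <72, l++
l=3 r=10: 4+39=43 <72, l++
l=4 r=10: 5+39=44 <72, l++
l=5 r=10: 7+39=46 <72, l++
l=6 r=10: 21+39=60 <72, l++
l=7 r=10: 24+39=63 <72, l++

l=8, r=10, sum=65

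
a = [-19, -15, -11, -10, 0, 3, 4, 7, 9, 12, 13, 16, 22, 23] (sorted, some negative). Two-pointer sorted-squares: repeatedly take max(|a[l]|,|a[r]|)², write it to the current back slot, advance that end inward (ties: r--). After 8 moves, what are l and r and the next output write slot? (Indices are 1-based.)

[1,14] |-19|<=|23| out[14]=529 → r--
[1,13] |-19|<=|22| out[13]=484 → r--
[1,12] |-19|>|16| out[12]=361 → l++
[2,12] |-15|<=|16| out[11]=256 → r--
[2,11] |-15|>|13| out[10]=225 → l++
[3,11] |-11|<=|13| out[9]=169 → r--
[3,10] |-11|<=|12| out[8]=144 → r--
[3,9] |-11|>|9| out[7]=121 → l++

l=4, r=9, next write slot=6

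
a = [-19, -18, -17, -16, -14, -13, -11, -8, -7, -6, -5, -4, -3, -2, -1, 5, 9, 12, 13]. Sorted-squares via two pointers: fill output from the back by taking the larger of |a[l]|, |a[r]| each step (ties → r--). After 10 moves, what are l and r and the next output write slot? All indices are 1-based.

l=8, r=16, next write slot=9

[1,19] |-19|>|13| out[19]=361 → l++
[2,19] |-18|>|13| out[18]=324 → l++
[3,19] |-17|>|13| out[17]=289 → l++
[4,19] |-16|>|13| out[16]=256 → l++
[5,19] |-14|>|13| out[15]=196 → l++
[6,19] |-13|<=|13| out[14]=169 → r--
[6,18] |-13|>|12| out[13]=169 → l++
[7,18] |-11|<=|12| out[12]=144 → r--
[7,17] |-11|>|9| out[11]=121 → l++
[8,17] |-8|<=|9| out[10]=81 → r--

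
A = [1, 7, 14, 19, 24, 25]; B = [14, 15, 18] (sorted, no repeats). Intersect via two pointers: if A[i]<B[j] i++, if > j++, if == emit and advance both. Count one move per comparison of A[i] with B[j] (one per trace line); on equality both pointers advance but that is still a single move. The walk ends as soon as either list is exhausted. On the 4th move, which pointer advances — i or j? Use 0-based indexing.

j

[i=0,j=0] 1<14 → i++
[i=1,j=0] 7<14 → i++
[i=2,j=0] 14==14 emit → i++,j++
[i=3,j=1] 19>15 → j++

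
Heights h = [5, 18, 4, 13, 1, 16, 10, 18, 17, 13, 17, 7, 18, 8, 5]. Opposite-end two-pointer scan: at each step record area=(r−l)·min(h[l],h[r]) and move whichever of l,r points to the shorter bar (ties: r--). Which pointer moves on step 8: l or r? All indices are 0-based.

l=0 r=14: min(5,5)*14=70 best=70 *, r--
l=0 r=13: min(5,8)*13=65 best=70, l++
l=1 r=13: min(18,8)*12=96 best=96 *, r--
l=1 r=12: min(18,18)*11=198 best=198 *, r--
l=1 r=11: min(18,7)*10=70 best=198, r--
l=1 r=10: min(18,17)*9=153 best=198, r--
l=1 r=9: min(18,13)*8=104 best=198, r--
l=1 r=8: min(18,17)*7=119 best=198, r--

r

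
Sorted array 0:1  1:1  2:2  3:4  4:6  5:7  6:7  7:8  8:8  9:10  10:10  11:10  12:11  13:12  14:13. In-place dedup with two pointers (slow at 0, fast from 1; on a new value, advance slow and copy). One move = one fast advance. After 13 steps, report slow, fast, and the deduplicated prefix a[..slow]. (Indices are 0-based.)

slow=8, fast=14, prefix=[1, 2, 4, 6, 7, 8, 10, 11, 12]

slow=0 fast=1: a[fast]=1=a[slow] dup, fast++
slow=0 fast=2: a[fast]=2≠a[slow]=1 write a[1]=2, slow++,fast++
slow=1 fast=3: a[fast]=4≠a[slow]=2 write a[2]=4, slow++,fast++
slow=2 fast=4: a[fast]=6≠a[slow]=4 write a[3]=6, slow++,fast++
slow=3 fast=5: a[fast]=7≠a[slow]=6 write a[4]=7, slow++,fast++
slow=4 fast=6: a[fast]=7=a[slow] dup, fast++
slow=4 fast=7: a[fast]=8≠a[slow]=7 write a[5]=8, slow++,fast++
slow=5 fast=8: a[fast]=8=a[slow] dup, fast++
slow=5 fast=9: a[fast]=10≠a[slow]=8 write a[6]=10, slow++,fast++
slow=6 fast=10: a[fast]=10=a[slow] dup, fast++
slow=6 fast=11: a[fast]=10=a[slow] dup, fast++
slow=6 fast=12: a[fast]=11≠a[slow]=10 write a[7]=11, slow++,fast++
slow=7 fast=13: a[fast]=12≠a[slow]=11 write a[8]=12, slow++,fast++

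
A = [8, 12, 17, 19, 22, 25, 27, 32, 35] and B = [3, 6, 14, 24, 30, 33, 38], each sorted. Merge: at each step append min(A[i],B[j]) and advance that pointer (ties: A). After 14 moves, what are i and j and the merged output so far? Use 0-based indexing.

i=0 j=0: A[i]=8>B[j]=3 take 3, j++
i=0 j=1: A[i]=8>B[j]=6 take 6, j++
i=0 j=2: A[i]=8<=B[j]=14 take 8, i++
i=1 j=2: A[i]=12<=B[j]=14 take 12, i++
i=2 j=2: A[i]=17>B[j]=14 take 14, j++
i=2 j=3: A[i]=17<=B[j]=24 take 17, i++
i=3 j=3: A[i]=19<=B[j]=24 take 19, i++
i=4 j=3: A[i]=22<=B[j]=24 take 22, i++
i=5 j=3: A[i]=25>B[j]=24 take 24, j++
i=5 j=4: A[i]=25<=B[j]=30 take 25, i++
i=6 j=4: A[i]=27<=B[j]=30 take 27, i++
i=7 j=4: A[i]=32>B[j]=30 take 30, j++
i=7 j=5: A[i]=32<=B[j]=33 take 32, i++
i=8 j=5: A[i]=35>B[j]=33 take 33, j++

i=8, j=6, merged so far=[3, 6, 8, 12, 14, 17, 19, 22, 24, 25, 27, 30, 32, 33]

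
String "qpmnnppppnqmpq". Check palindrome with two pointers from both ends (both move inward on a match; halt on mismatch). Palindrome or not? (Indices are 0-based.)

not a palindrome (mismatch at 3,10)

l=0 r=13: 'q'=='q', l++,r--
l=1 r=12: 'p'=='p', l++,r--
l=2 r=11: 'm'=='m', l++,r--
l=3 r=10: 'n'!='q', stop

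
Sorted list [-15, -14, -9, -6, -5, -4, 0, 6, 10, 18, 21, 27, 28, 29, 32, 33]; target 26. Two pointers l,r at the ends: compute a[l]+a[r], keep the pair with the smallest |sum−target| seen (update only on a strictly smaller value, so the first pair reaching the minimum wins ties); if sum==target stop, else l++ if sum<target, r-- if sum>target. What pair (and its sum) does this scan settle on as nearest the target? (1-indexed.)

l=1 r=16: -15+33=18 d=8 *, l++
l=2 r=16: -14+33=19 d=7 *, l++
l=3 r=16: -9+33=24 d=2 *, l++
l=4 r=16: -6+33=27 d=1 *, r--
l=4 r=15: -6+32=26 d=0 *, stop

pair (-6, 32) with sum 26 (|Δ|=0)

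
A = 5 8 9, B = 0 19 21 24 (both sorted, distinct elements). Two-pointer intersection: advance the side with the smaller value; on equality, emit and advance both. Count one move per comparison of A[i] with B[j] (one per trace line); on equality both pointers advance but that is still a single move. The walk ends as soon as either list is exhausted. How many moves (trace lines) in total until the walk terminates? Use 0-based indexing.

i=0 j=0: 5>0, j++
i=0 j=1: 5<19, i++
i=1 j=1: 8<19, i++
i=2 j=1: 9<19, i++

4 moves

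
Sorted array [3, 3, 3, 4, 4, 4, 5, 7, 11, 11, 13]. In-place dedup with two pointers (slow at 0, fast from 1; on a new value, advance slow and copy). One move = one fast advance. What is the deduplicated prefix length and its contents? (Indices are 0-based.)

(s=0,f=1) a[fast]=3=a[slow] dup → fast++
(s=0,f=2) a[fast]=3=a[slow] dup → fast++
(s=0,f=3) a[fast]=4≠a[slow]=3 write a[1]=4 → slow++,fast++
(s=1,f=4) a[fast]=4=a[slow] dup → fast++
(s=1,f=5) a[fast]=4=a[slow] dup → fast++
(s=1,f=6) a[fast]=5≠a[slow]=4 write a[2]=5 → slow++,fast++
(s=2,f=7) a[fast]=7≠a[slow]=5 write a[3]=7 → slow++,fast++
(s=3,f=8) a[fast]=11≠a[slow]=7 write a[4]=11 → slow++,fast++
(s=4,f=9) a[fast]=11=a[slow] dup → fast++
(s=4,f=10) a[fast]=13≠a[slow]=11 write a[5]=13 → slow++,fast++

length 6; prefix = [3, 4, 5, 7, 11, 13]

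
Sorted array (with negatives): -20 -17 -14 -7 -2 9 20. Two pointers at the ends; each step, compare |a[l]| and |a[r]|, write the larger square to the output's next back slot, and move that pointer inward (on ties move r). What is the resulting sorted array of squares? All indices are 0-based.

[0,6] |-20|<=|20| out[6]=400 → r--
[0,5] |-20|>|9| out[5]=400 → l++
[1,5] |-17|>|9| out[4]=289 → l++
[2,5] |-14|>|9| out[3]=196 → l++
[3,5] |-7|<=|9| out[2]=81 → r--
[3,4] |-7|>|-2| out[1]=49 → l++
[4,4] |-2|<=|-2| out[0]=4 → r--

[4, 49, 81, 196, 289, 400, 400]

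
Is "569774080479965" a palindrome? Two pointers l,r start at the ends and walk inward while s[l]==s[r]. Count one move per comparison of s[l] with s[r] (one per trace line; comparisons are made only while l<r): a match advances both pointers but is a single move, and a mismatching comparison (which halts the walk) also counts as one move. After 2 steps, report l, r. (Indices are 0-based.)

l=2, r=12

l=0 r=14: '5'=='5', l++,r--
l=1 r=13: '6'=='6', l++,r--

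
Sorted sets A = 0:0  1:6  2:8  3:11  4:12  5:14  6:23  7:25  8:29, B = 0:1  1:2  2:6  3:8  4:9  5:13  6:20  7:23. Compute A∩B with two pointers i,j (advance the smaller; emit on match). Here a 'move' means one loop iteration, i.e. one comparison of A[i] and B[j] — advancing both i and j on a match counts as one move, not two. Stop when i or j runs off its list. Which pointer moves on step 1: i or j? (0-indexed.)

i

i=0 j=0: 0<1, i++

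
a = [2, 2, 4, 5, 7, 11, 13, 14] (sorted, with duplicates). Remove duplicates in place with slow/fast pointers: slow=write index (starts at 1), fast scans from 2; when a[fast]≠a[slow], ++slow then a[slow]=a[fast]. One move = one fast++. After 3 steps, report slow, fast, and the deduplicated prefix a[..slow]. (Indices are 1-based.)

slow=1 fast=2: a[fast]=2=a[slow] dup, fast++
slow=1 fast=3: a[fast]=4≠a[slow]=2 write a[2]=4, slow++,fast++
slow=2 fast=4: a[fast]=5≠a[slow]=4 write a[3]=5, slow++,fast++

slow=3, fast=5, prefix=[2, 4, 5]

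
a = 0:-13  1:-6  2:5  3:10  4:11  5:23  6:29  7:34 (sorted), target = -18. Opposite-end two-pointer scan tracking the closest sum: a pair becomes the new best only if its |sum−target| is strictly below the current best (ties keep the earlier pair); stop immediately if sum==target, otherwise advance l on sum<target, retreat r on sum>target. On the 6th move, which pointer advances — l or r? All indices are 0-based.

l=0 r=7: -13+34=21 d=39 *, r--
l=0 r=6: -13+29=16 d=34 *, r--
l=0 r=5: -13+23=10 d=28 *, r--
l=0 r=4: -13+11=-2 d=16 *, r--
l=0 r=3: -13+10=-3 d=15 *, r--
l=0 r=2: -13+5=-8 d=10 *, r--

r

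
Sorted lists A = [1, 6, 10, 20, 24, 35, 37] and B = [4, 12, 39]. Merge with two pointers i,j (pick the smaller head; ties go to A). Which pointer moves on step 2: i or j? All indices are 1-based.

j

i=1 j=1: A[i]=1<=B[j]=4 take 1, i++
i=2 j=1: A[i]=6>B[j]=4 take 4, j++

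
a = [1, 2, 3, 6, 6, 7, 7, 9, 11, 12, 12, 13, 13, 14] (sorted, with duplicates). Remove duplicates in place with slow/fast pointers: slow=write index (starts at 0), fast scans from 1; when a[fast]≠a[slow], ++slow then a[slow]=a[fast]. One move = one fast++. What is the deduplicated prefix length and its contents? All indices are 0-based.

slow=0 fast=1: a[fast]=2≠a[slow]=1 write a[1]=2, slow++,fast++
slow=1 fast=2: a[fast]=3≠a[slow]=2 write a[2]=3, slow++,fast++
slow=2 fast=3: a[fast]=6≠a[slow]=3 write a[3]=6, slow++,fast++
slow=3 fast=4: a[fast]=6=a[slow] dup, fast++
slow=3 fast=5: a[fast]=7≠a[slow]=6 write a[4]=7, slow++,fast++
slow=4 fast=6: a[fast]=7=a[slow] dup, fast++
slow=4 fast=7: a[fast]=9≠a[slow]=7 write a[5]=9, slow++,fast++
slow=5 fast=8: a[fast]=11≠a[slow]=9 write a[6]=11, slow++,fast++
slow=6 fast=9: a[fast]=12≠a[slow]=11 write a[7]=12, slow++,fast++
slow=7 fast=10: a[fast]=12=a[slow] dup, fast++
slow=7 fast=11: a[fast]=13≠a[slow]=12 write a[8]=13, slow++,fast++
slow=8 fast=12: a[fast]=13=a[slow] dup, fast++
slow=8 fast=13: a[fast]=14≠a[slow]=13 write a[9]=14, slow++,fast++

length 10; prefix = [1, 2, 3, 6, 7, 9, 11, 12, 13, 14]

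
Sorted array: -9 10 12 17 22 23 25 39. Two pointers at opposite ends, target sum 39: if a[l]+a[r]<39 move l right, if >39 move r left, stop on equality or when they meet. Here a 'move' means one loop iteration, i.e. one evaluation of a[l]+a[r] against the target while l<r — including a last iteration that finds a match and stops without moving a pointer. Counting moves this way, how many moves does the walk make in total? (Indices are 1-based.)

7 moves

[1,8] -9+39=30 <39 → l++
[2,8] 10+39=49 >39 → r--
[2,7] 10+25=35 <39 → l++
[3,7] 12+25=37 <39 → l++
[4,7] 17+25=42 >39 → r--
[4,6] 17+23=40 >39 → r--
[4,5] 17+22=39 → found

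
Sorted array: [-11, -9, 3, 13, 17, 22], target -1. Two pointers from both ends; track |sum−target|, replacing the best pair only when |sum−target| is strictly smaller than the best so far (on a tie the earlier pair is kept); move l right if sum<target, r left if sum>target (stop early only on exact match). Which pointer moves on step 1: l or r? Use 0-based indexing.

l=0 r=5: -11+22=11 d=12 *, r--

r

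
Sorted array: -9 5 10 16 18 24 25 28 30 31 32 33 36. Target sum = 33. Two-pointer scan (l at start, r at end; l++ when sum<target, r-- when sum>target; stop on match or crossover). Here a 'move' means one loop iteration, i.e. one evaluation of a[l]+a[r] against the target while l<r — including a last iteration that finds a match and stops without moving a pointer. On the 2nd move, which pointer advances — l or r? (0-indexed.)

[0,12] -9+36=27 <33 → l++
[1,12] 5+36=41 >33 → r--

r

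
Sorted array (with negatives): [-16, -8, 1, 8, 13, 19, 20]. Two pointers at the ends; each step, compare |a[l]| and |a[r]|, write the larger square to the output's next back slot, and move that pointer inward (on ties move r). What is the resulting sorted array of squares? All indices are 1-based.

[1,7] |-16|<=|20| out[7]=400 → r--
[1,6] |-16|<=|19| out[6]=361 → r--
[1,5] |-16|>|13| out[5]=256 → l++
[2,5] |-8|<=|13| out[4]=169 → r--
[2,4] |-8|<=|8| out[3]=64 → r--
[2,3] |-8|>|1| out[2]=64 → l++
[3,3] |1|<=|1| out[1]=1 → r--

[1, 64, 64, 169, 256, 361, 400]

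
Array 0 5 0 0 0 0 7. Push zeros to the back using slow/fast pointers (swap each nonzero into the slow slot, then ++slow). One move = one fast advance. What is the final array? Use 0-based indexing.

[5, 7, 0, 0, 0, 0, 0]

slow=0 fast=0: a[fast]=0, fast++
slow=0 fast=1: a[fast]=5≠0 swap→a[0]=5, slow++,fast++
slow=1 fast=2: a[fast]=0, fast++
slow=1 fast=3: a[fast]=0, fast++
slow=1 fast=4: a[fast]=0, fast++
slow=1 fast=5: a[fast]=0, fast++
slow=1 fast=6: a[fast]=7≠0 swap→a[1]=7, slow++,fast++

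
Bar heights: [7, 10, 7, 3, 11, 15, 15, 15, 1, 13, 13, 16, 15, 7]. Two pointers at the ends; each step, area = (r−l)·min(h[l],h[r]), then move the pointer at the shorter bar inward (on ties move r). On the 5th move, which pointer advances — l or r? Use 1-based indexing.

[1,14] min(7,7)*13=91 best=91 * → r--
[1,13] min(7,15)*12=84 best=91 → l++
[2,13] min(10,15)*11=110 best=110 * → l++
[3,13] min(7,15)*10=70 best=110 → l++
[4,13] min(3,15)*9=27 best=110 → l++

l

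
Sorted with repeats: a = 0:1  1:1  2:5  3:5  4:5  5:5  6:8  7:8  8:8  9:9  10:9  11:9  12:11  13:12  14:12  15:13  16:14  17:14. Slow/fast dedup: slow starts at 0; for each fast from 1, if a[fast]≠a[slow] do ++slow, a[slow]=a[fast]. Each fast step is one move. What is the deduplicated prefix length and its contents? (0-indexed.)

slow=0 fast=1: a[fast]=1=a[slow] dup, fast++
slow=0 fast=2: a[fast]=5≠a[slow]=1 write a[1]=5, slow++,fast++
slow=1 fast=3: a[fast]=5=a[slow] dup, fast++
slow=1 fast=4: a[fast]=5=a[slow] dup, fast++
slow=1 fast=5: a[fast]=5=a[slow] dup, fast++
slow=1 fast=6: a[fast]=8≠a[slow]=5 write a[2]=8, slow++,fast++
slow=2 fast=7: a[fast]=8=a[slow] dup, fast++
slow=2 fast=8: a[fast]=8=a[slow] dup, fast++
slow=2 fast=9: a[fast]=9≠a[slow]=8 write a[3]=9, slow++,fast++
slow=3 fast=10: a[fast]=9=a[slow] dup, fast++
slow=3 fast=11: a[fast]=9=a[slow] dup, fast++
slow=3 fast=12: a[fast]=11≠a[slow]=9 write a[4]=11, slow++,fast++
slow=4 fast=13: a[fast]=12≠a[slow]=11 write a[5]=12, slow++,fast++
slow=5 fast=14: a[fast]=12=a[slow] dup, fast++
slow=5 fast=15: a[fast]=13≠a[slow]=12 write a[6]=13, slow++,fast++
slow=6 fast=16: a[fast]=14≠a[slow]=13 write a[7]=14, slow++,fast++
slow=7 fast=17: a[fast]=14=a[slow] dup, fast++

length 8; prefix = [1, 5, 8, 9, 11, 12, 13, 14]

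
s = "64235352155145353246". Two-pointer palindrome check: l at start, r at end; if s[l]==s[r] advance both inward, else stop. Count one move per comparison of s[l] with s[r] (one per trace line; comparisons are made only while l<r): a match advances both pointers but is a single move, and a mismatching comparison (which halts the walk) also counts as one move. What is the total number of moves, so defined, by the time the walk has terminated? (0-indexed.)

l=0 r=19: '6'=='6', l++,r--
l=1 r=18: '4'=='4', l++,r--
l=2 r=17: '2'=='2', l++,r--
l=3 r=16: '3'=='3', l++,r--
l=4 r=15: '5'=='5', l++,r--
l=5 r=14: '3'=='3', l++,r--
l=6 r=13: '5'=='5', l++,r--
l=7 r=12: '2'!='4', stop

8 moves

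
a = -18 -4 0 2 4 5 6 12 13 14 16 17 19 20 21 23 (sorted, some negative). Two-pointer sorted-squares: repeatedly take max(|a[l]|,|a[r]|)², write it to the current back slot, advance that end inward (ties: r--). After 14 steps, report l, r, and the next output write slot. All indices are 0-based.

[0,15] |-18|<=|23| out[15]=529 → r--
[0,14] |-18|<=|21| out[14]=441 → r--
[0,13] |-18|<=|20| out[13]=400 → r--
[0,12] |-18|<=|19| out[12]=361 → r--
[0,11] |-18|>|17| out[11]=324 → l++
[1,11] |-4|<=|17| out[10]=289 → r--
[1,10] |-4|<=|16| out[9]=256 → r--
[1,9] |-4|<=|14| out[8]=196 → r--
[1,8] |-4|<=|13| out[7]=169 → r--
[1,7] |-4|<=|12| out[6]=144 → r--
[1,6] |-4|<=|6| out[5]=36 → r--
[1,5] |-4|<=|5| out[4]=25 → r--
[1,4] |-4|<=|4| out[3]=16 → r--
[1,3] |-4|>|2| out[2]=16 → l++

l=2, r=3, next write slot=1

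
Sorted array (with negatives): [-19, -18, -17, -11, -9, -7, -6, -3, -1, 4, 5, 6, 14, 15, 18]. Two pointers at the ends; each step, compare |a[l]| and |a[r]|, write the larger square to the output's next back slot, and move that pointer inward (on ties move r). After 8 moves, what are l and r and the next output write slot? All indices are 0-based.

l=5, r=11, next write slot=6

[0,14] |-19|>|18| out[14]=361 → l++
[1,14] |-18|<=|18| out[13]=324 → r--
[1,13] |-18|>|15| out[12]=324 → l++
[2,13] |-17|>|15| out[11]=289 → l++
[3,13] |-11|<=|15| out[10]=225 → r--
[3,12] |-11|<=|14| out[9]=196 → r--
[3,11] |-11|>|6| out[8]=121 → l++
[4,11] |-9|>|6| out[7]=81 → l++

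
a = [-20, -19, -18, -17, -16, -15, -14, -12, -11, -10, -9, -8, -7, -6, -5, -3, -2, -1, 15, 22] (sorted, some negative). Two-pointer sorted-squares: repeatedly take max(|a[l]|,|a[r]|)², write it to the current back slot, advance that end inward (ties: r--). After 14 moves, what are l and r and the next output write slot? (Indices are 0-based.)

l=12, r=17, next write slot=5

[0,19] |-20|<=|22| out[19]=484 → r--
[0,18] |-20|>|15| out[18]=400 → l++
[1,18] |-19|>|15| out[17]=361 → l++
[2,18] |-18|>|15| out[16]=324 → l++
[3,18] |-17|>|15| out[15]=289 → l++
[4,18] |-16|>|15| out[14]=256 → l++
[5,18] |-15|<=|15| out[13]=225 → r--
[5,17] |-15|>|-1| out[12]=225 → l++
[6,17] |-14|>|-1| out[11]=196 → l++
[7,17] |-12|>|-1| out[10]=144 → l++
[8,17] |-11|>|-1| out[9]=121 → l++
[9,17] |-10|>|-1| out[8]=100 → l++
[10,17] |-9|>|-1| out[7]=81 → l++
[11,17] |-8|>|-1| out[6]=64 → l++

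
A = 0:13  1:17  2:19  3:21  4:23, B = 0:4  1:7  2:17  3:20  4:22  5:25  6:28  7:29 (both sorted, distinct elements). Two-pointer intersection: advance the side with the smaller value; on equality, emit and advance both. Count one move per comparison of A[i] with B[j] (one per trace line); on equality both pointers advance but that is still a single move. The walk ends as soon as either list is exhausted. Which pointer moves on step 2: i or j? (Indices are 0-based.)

j

[i=0,j=0] 13>4 → j++
[i=0,j=1] 13>7 → j++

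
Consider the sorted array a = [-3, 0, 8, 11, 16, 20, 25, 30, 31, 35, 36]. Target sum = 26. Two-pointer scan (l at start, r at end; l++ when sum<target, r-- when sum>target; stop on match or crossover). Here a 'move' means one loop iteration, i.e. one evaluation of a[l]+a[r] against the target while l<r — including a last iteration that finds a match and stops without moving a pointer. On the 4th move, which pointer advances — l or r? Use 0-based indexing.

r

[0,10] -3+36=33 >26 → r--
[0,9] -3+35=32 >26 → r--
[0,8] -3+31=28 >26 → r--
[0,7] -3+30=27 >26 → r--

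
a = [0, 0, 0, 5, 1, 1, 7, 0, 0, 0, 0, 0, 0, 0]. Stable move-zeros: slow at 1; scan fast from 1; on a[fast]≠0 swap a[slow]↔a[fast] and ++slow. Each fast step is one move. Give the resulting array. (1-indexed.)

slow=1 fast=1: a[fast]=0, fast++
slow=1 fast=2: a[fast]=0, fast++
slow=1 fast=3: a[fast]=0, fast++
slow=1 fast=4: a[fast]=5≠0 swap→a[1]=5, slow++,fast++
slow=2 fast=5: a[fast]=1≠0 swap→a[2]=1, slow++,fast++
slow=3 fast=6: a[fast]=1≠0 swap→a[3]=1, slow++,fast++
slow=4 fast=7: a[fast]=7≠0 swap→a[4]=7, slow++,fast++
slow=5 fast=8: a[fast]=0, fast++
slow=5 fast=9: a[fast]=0, fast++
slow=5 fast=10: a[fast]=0, fast++
slow=5 fast=11: a[fast]=0, fast++
slow=5 fast=12: a[fast]=0, fast++
slow=5 fast=13: a[fast]=0, fast++
slow=5 fast=14: a[fast]=0, fast++

[5, 1, 1, 7, 0, 0, 0, 0, 0, 0, 0, 0, 0, 0]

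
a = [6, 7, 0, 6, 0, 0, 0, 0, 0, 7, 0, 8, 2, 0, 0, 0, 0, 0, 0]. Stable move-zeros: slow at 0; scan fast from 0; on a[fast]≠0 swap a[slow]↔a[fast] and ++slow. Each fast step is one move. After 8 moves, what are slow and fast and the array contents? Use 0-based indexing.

slow=3, fast=8, a=[6, 7, 6, 0, 0, 0, 0, 0, 0, 7, 0, 8, 2, 0, 0, 0, 0, 0, 0]

slow=0 fast=0: a[fast]=6≠0 swap→a[0]=6, slow++,fast++
slow=1 fast=1: a[fast]=7≠0 swap→a[1]=7, slow++,fast++
slow=2 fast=2: a[fast]=0, fast++
slow=2 fast=3: a[fast]=6≠0 swap→a[2]=6, slow++,fast++
slow=3 fast=4: a[fast]=0, fast++
slow=3 fast=5: a[fast]=0, fast++
slow=3 fast=6: a[fast]=0, fast++
slow=3 fast=7: a[fast]=0, fast++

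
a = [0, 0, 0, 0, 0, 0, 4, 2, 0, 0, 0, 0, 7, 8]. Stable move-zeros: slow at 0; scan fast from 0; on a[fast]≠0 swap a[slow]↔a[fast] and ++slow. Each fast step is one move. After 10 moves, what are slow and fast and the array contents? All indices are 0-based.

slow=0 fast=0: a[fast]=0, fast++
slow=0 fast=1: a[fast]=0, fast++
slow=0 fast=2: a[fast]=0, fast++
slow=0 fast=3: a[fast]=0, fast++
slow=0 fast=4: a[fast]=0, fast++
slow=0 fast=5: a[fast]=0, fast++
slow=0 fast=6: a[fast]=4≠0 swap→a[0]=4, slow++,fast++
slow=1 fast=7: a[fast]=2≠0 swap→a[1]=2, slow++,fast++
slow=2 fast=8: a[fast]=0, fast++
slow=2 fast=9: a[fast]=0, fast++

slow=2, fast=10, a=[4, 2, 0, 0, 0, 0, 0, 0, 0, 0, 0, 0, 7, 8]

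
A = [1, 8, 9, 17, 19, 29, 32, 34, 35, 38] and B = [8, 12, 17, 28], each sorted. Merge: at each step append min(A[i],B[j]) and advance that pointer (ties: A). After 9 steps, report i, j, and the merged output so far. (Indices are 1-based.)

i=6, j=5, merged so far=[1, 8, 8, 9, 12, 17, 17, 19, 28]

i=1 j=1: A[i]=1<=B[j]=8 take 1, i++
i=2 j=1: A[i]=8<=B[j]=8 take 8, i++
i=3 j=1: A[i]=9>B[j]=8 take 8, j++
i=3 j=2: A[i]=9<=B[j]=12 take 9, i++
i=4 j=2: A[i]=17>B[j]=12 take 12, j++
i=4 j=3: A[i]=17<=B[j]=17 take 17, i++
i=5 j=3: A[i]=19>B[j]=17 take 17, j++
i=5 j=4: A[i]=19<=B[j]=28 take 19, i++
i=6 j=4: A[i]=29>B[j]=28 take 28, j++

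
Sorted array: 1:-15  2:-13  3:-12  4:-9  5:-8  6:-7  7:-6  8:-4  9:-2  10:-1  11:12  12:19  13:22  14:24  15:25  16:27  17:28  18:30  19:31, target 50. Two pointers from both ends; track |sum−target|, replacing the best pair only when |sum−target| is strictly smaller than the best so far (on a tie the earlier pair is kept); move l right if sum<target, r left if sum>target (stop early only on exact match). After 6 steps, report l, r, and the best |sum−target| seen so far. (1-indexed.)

l=7, r=19, best |Δ|=26

l=1 r=19: -15+31=16 d=34 *, l++
l=2 r=19: -13+31=18 d=32 *, l++
l=3 r=19: -12+31=19 d=31 *, l++
l=4 r=19: -9+31=22 d=28 *, l++
l=5 r=19: -8+31=23 d=27 *, l++
l=6 r=19: -7+31=24 d=26 *, l++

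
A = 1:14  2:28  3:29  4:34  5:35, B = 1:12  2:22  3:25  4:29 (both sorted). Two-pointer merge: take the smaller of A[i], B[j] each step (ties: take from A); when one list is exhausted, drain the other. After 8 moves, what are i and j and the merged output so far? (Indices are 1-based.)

i=5, j=5, merged so far=[12, 14, 22, 25, 28, 29, 29, 34]

i=1 j=1: A[i]=14>B[j]=12 take 12, j++
i=1 j=2: A[i]=14<=B[j]=22 take 14, i++
i=2 j=2: A[i]=28>B[j]=22 take 22, j++
i=2 j=3: A[i]=28>B[j]=25 take 25, j++
i=2 j=4: A[i]=28<=B[j]=29 take 28, i++
i=3 j=4: A[i]=29<=B[j]=29 take 29, i++
i=4 j=4: A[i]=34>B[j]=29 take 29, j++
i=4 j=5: B done, take A[i]=34, i++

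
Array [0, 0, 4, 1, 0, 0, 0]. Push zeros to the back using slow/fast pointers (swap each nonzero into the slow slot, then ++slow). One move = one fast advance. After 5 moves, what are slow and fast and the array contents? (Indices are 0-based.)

slow=2, fast=5, a=[4, 1, 0, 0, 0, 0, 0]

(s=0,f=0) a[fast]=0 → fast++
(s=0,f=1) a[fast]=0 → fast++
(s=0,f=2) a[fast]=4≠0 swap→a[0]=4 → slow++,fast++
(s=1,f=3) a[fast]=1≠0 swap→a[1]=1 → slow++,fast++
(s=2,f=4) a[fast]=0 → fast++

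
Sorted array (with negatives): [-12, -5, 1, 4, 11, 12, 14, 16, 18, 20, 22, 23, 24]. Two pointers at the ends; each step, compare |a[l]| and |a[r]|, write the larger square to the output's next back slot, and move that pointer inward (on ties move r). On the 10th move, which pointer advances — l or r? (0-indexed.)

r

[0,12] |-12|<=|24| out[12]=576 → r--
[0,11] |-12|<=|23| out[11]=529 → r--
[0,10] |-12|<=|22| out[10]=484 → r--
[0,9] |-12|<=|20| out[9]=400 → r--
[0,8] |-12|<=|18| out[8]=324 → r--
[0,7] |-12|<=|16| out[7]=256 → r--
[0,6] |-12|<=|14| out[6]=196 → r--
[0,5] |-12|<=|12| out[5]=144 → r--
[0,4] |-12|>|11| out[4]=144 → l++
[1,4] |-5|<=|11| out[3]=121 → r--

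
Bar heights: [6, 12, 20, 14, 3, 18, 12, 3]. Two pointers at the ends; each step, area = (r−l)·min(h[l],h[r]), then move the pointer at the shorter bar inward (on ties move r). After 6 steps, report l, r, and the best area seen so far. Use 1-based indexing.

[1,8] min(6,3)*7=21 best=21 * → r--
[1,7] min(6,12)*6=36 best=36 * → l++
[2,7] min(12,12)*5=60 best=60 * → r--
[2,6] min(12,18)*4=48 best=60 → l++
[3,6] min(20,18)*3=54 best=60 → r--
[3,5] min(20,3)*2=6 best=60 → r--

l=3, r=4, best area=60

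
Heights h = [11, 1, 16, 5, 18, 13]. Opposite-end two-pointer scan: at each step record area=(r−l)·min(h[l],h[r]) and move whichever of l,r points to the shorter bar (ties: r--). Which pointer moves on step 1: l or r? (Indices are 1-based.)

l

l=1 r=6: min(11,13)*5=55 best=55 *, l++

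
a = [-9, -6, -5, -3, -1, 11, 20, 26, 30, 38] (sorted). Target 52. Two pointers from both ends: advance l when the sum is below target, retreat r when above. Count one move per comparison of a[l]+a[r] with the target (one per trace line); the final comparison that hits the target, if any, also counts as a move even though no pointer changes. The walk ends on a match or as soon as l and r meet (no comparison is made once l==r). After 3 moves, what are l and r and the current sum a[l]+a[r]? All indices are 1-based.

l=4, r=10, sum=35

[1,10] -9+38=29 <52 → l++
[2,10] -6+38=32 <52 → l++
[3,10] -5+38=33 <52 → l++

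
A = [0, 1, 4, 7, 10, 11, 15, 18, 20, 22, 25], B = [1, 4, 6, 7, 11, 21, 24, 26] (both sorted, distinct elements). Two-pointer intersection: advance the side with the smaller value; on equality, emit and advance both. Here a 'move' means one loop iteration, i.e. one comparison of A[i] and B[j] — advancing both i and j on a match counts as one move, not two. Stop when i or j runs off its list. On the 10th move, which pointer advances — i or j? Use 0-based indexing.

i

[i=0,j=0] 0<1 → i++
[i=1,j=0] 1==1 emit → i++,j++
[i=2,j=1] 4==4 emit → i++,j++
[i=3,j=2] 7>6 → j++
[i=3,j=3] 7==7 emit → i++,j++
[i=4,j=4] 10<11 → i++
[i=5,j=4] 11==11 emit → i++,j++
[i=6,j=5] 15<21 → i++
[i=7,j=5] 18<21 → i++
[i=8,j=5] 20<21 → i++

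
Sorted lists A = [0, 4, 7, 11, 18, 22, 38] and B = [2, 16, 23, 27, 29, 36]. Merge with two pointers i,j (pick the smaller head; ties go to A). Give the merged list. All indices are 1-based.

[i=1,j=1] A[i]=0<=B[j]=2 take 0 → i++
[i=2,j=1] A[i]=4>B[j]=2 take 2 → j++
[i=2,j=2] A[i]=4<=B[j]=16 take 4 → i++
[i=3,j=2] A[i]=7<=B[j]=16 take 7 → i++
[i=4,j=2] A[i]=11<=B[j]=16 take 11 → i++
[i=5,j=2] A[i]=18>B[j]=16 take 16 → j++
[i=5,j=3] A[i]=18<=B[j]=23 take 18 → i++
[i=6,j=3] A[i]=22<=B[j]=23 take 22 → i++
[i=7,j=3] A[i]=38>B[j]=23 take 23 → j++
[i=7,j=4] A[i]=38>B[j]=27 take 27 → j++
[i=7,j=5] A[i]=38>B[j]=29 take 29 → j++
[i=7,j=6] A[i]=38>B[j]=36 take 36 → j++
[i=7,j=7] B done, take A[i]=38 → i++

[0, 2, 4, 7, 11, 16, 18, 22, 23, 27, 29, 36, 38]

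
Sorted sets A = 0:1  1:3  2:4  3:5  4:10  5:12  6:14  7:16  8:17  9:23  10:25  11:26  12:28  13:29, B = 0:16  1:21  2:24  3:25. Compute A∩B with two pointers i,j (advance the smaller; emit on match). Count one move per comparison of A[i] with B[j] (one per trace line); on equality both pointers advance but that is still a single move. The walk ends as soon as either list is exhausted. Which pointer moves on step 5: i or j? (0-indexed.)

i

i=0 j=0: 1<16, i++
i=1 j=0: 3<16, i++
i=2 j=0: 4<16, i++
i=3 j=0: 5<16, i++
i=4 j=0: 10<16, i++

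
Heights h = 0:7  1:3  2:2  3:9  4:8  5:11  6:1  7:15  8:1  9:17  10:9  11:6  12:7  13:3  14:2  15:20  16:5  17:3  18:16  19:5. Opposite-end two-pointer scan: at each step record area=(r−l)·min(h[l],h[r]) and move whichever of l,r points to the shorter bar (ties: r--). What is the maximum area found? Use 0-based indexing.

[0,19] min(7,5)*19=95 best=95 * → r--
[0,18] min(7,16)*18=126 best=126 * → l++
[1,18] min(3,16)*17=51 best=126 → l++
[2,18] min(2,16)*16=32 best=126 → l++
[3,18] min(9,16)*15=135 best=135 * → l++
[4,18] min(8,16)*14=112 best=135 → l++
[5,18] min(11,16)*13=143 best=143 * → l++
[6,18] min(1,16)*12=12 best=143 → l++
[7,18] min(15,16)*11=165 best=165 * → l++
[8,18] min(1,16)*10=10 best=165 → l++
[9,18] min(17,16)*9=144 best=165 → r--
[9,17] min(17,3)*8=24 best=165 → r--
[9,16] min(17,5)*7=35 best=165 → r--
[9,15] min(17,20)*6=102 best=165 → l++
[10,15] min(9,20)*5=45 best=165 → l++
[11,15] min(6,20)*4=24 best=165 → l++
[12,15] min(7,20)*3=21 best=165 → l++
[13,15] min(3,20)*2=6 best=165 → l++
[14,15] min(2,20)*1=2 best=165 → l++

max area = 165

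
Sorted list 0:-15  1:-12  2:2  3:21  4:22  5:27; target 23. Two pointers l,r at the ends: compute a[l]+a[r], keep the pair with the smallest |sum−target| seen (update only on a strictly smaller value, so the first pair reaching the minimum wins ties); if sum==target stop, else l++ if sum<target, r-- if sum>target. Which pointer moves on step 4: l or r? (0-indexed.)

l=0 r=5: -15+27=12 d=11 *, l++
l=1 r=5: -12+27=15 d=8 *, l++
l=2 r=5: 2+27=29 d=6 *, r--
l=2 r=4: 2+22=24 d=1 *, r--

r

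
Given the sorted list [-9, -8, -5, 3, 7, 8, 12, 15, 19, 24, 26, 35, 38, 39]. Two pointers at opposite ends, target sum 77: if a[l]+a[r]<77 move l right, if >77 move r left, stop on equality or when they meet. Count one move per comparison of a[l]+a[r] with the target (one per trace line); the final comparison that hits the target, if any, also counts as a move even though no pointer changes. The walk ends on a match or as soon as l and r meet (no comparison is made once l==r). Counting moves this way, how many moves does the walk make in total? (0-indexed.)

[0,13] -9+39=30 <77 → l++
[1,13] -8+39=31 <77 → l++
[2,13] -5+39=34 <77 → l++
[3,13] 3+39=42 <77 → l++
[4,13] 7+39=46 <77 → l++
[5,13] 8+39=47 <77 → l++
[6,13] 12+39=51 <77 → l++
[7,13] 15+39=54 <77 → l++
[8,13] 19+39=58 <77 → l++
[9,13] 24+39=63 <77 → l++
[10,13] 26+39=65 <77 → l++
[11,13] 35+39=74 <77 → l++
[12,13] 38+39=77 → found

13 moves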